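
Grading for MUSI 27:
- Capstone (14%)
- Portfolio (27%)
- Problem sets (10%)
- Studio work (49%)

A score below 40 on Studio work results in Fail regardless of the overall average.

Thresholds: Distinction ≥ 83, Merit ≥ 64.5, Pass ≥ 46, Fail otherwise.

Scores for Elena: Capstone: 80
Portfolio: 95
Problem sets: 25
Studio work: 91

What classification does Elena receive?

Studio work score 91 ≥ 40: minimum met.
Weighted total:
  Capstone 80 × 0.14 = 11.2
  Portfolio 95 × 0.27 = 25.65
  Problem sets 25 × 0.1 = 2.5
  Studio work 91 × 0.49 = 44.59
Sum = 83.94
83.94 ≥ 83 → Distinction

Distinction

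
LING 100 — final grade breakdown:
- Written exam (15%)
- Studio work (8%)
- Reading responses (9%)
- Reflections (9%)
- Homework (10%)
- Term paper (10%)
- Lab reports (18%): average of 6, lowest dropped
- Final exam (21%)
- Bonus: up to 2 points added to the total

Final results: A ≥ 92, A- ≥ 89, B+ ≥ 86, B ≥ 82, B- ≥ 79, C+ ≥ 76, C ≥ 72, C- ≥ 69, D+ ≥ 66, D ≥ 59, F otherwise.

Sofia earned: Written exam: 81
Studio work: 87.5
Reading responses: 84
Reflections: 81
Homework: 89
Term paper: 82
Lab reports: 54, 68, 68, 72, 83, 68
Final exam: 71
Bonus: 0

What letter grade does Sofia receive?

C+

Lab reports: drop 54 → average of remaining 5 = 359/5 = 71.8
Weighted total:
  Written exam 81 × 0.15 = 12.15
  Studio work 87.5 × 0.08 = 7
  Reading responses 84 × 0.09 = 7.56
  Reflections 81 × 0.09 = 7.29
  Homework 89 × 0.1 = 8.9
  Term paper 82 × 0.1 = 8.2
  Lab reports 71.8 × 0.18 = 12.924
  Final exam 71 × 0.21 = 14.91
Sum = 78.934
Bonus: 78.934 + 0 = 78.934
78.934 is ≥ 76 and < 79 → C+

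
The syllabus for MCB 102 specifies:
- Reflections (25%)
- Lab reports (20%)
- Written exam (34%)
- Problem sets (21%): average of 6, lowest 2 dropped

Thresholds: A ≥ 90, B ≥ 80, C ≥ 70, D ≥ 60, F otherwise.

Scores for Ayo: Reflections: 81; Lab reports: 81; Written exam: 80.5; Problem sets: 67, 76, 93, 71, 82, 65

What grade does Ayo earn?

B

Problem sets: drop 65, 67 → average of remaining 4 = 322/4 = 80.5
Weighted total:
  Reflections 81 × 0.25 = 20.25
  Lab reports 81 × 0.2 = 16.2
  Written exam 80.5 × 0.34 = 27.37
  Problem sets 80.5 × 0.21 = 16.905
Sum = 80.725
80.725 is ≥ 80 and < 90 → B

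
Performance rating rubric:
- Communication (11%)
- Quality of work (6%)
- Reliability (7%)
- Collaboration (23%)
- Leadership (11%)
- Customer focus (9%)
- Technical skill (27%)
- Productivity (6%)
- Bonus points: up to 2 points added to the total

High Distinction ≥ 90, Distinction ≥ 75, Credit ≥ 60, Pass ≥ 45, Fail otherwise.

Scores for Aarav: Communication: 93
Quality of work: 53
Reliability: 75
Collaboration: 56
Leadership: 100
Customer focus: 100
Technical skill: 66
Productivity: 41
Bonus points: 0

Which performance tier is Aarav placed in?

Weighted total:
  Communication 93 × 0.11 = 10.23
  Quality of work 53 × 0.06 = 3.18
  Reliability 75 × 0.07 = 5.25
  Collaboration 56 × 0.23 = 12.88
  Leadership 100 × 0.11 = 11
  Customer focus 100 × 0.09 = 9
  Technical skill 66 × 0.27 = 17.82
  Productivity 41 × 0.06 = 2.46
Sum = 71.82
Bonus points: 71.82 + 0 = 71.82
71.82 is ≥ 60 and < 75 → Credit

Credit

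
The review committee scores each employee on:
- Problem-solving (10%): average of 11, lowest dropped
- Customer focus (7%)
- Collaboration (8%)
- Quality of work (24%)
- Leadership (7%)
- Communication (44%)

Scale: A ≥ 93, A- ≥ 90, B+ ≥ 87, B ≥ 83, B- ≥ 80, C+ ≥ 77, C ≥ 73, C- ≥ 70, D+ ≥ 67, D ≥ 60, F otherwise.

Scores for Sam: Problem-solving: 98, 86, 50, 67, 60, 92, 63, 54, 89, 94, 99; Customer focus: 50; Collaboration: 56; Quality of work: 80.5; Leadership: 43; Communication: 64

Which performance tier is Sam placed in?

Problem-solving: drop 50 → average of remaining 10 = 802/10 = 80.2
Weighted total:
  Problem-solving 80.2 × 0.1 = 8.02
  Customer focus 50 × 0.07 = 3.5
  Collaboration 56 × 0.08 = 4.48
  Quality of work 80.5 × 0.24 = 19.32
  Leadership 43 × 0.07 = 3.01
  Communication 64 × 0.44 = 28.16
Sum = 66.49
66.49 is ≥ 60 and < 67 → D

D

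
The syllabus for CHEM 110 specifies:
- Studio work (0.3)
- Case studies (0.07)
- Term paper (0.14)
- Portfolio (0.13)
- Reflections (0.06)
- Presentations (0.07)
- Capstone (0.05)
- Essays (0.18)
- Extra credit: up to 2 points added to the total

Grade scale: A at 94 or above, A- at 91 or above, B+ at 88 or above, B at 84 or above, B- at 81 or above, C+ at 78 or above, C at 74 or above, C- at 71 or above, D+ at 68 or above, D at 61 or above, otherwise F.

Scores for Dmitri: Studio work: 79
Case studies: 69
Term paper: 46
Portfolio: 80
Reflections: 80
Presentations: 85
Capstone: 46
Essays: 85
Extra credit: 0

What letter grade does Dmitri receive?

Weighted total:
  Studio work 79 × 0.3 = 23.7
  Case studies 69 × 0.07 = 4.83
  Term paper 46 × 0.14 = 6.44
  Portfolio 80 × 0.13 = 10.4
  Reflections 80 × 0.06 = 4.8
  Presentations 85 × 0.07 = 5.95
  Capstone 46 × 0.05 = 2.3
  Essays 85 × 0.18 = 15.3
Sum = 73.72
Extra credit: 73.72 + 0 = 73.72
73.72 is ≥ 71 and < 74 → C-

C-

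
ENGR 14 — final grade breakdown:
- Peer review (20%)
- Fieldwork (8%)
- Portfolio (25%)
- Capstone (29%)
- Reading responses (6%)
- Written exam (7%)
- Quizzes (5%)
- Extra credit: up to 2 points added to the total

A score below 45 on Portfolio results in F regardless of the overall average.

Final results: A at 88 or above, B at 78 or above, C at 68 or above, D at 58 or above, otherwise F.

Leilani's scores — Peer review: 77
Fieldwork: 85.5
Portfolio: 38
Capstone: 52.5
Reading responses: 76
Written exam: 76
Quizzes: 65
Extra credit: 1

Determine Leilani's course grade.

Portfolio score 38 < 45: minimum not met.
Weighted total:
  Peer review 77 × 0.2 = 15.4
  Fieldwork 85.5 × 0.08 = 6.84
  Portfolio 38 × 0.25 = 9.5
  Capstone 52.5 × 0.29 = 15.225
  Reading responses 76 × 0.06 = 4.56
  Written exam 76 × 0.07 = 5.32
  Quizzes 65 × 0.05 = 3.25
Sum = 60.095
Extra credit: 60.095 + 1 = 61.095
Because the Portfolio minimum was not met, the result is F.

F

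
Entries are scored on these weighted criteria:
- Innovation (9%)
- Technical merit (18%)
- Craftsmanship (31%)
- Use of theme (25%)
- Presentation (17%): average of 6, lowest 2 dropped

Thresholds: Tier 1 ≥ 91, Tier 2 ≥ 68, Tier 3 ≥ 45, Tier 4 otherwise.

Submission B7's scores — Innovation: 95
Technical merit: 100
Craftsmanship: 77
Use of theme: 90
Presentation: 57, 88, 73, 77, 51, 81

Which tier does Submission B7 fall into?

Presentation: drop 51, 57 → average of remaining 4 = 319/4 = 79.75
Weighted total:
  Innovation 95 × 0.09 = 8.55
  Technical merit 100 × 0.18 = 18
  Craftsmanship 77 × 0.31 = 23.87
  Use of theme 90 × 0.25 = 22.5
  Presentation 79.75 × 0.17 = 13.5575
Sum = 86.4775
86.4775 is ≥ 68 and < 91 → Tier 2

Tier 2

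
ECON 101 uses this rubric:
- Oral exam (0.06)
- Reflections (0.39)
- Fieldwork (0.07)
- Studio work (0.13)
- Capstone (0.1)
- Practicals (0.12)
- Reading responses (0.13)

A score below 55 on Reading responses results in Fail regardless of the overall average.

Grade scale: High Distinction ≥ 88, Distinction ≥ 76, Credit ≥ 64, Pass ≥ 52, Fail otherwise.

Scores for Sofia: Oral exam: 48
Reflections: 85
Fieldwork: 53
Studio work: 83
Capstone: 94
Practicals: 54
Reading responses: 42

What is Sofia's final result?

Fail

Reading responses score 42 < 55: minimum not met.
Weighted total:
  Oral exam 48 × 0.06 = 2.88
  Reflections 85 × 0.39 = 33.15
  Fieldwork 53 × 0.07 = 3.71
  Studio work 83 × 0.13 = 10.79
  Capstone 94 × 0.1 = 9.4
  Practicals 54 × 0.12 = 6.48
  Reading responses 42 × 0.13 = 5.46
Sum = 71.87
Because the Reading responses minimum was not met, the result is Fail.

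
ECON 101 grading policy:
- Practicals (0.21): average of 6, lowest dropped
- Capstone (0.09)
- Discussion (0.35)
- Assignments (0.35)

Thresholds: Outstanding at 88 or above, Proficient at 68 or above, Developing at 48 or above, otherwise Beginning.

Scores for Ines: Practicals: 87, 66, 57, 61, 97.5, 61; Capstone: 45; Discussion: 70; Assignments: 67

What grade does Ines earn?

Practicals: drop 57 → average of remaining 5 = 372.5/5 = 74.5
Weighted total:
  Practicals 74.5 × 0.21 = 15.645
  Capstone 45 × 0.09 = 4.05
  Discussion 70 × 0.35 = 24.5
  Assignments 67 × 0.35 = 23.45
Sum = 67.645
67.645 is ≥ 48 and < 68 → Developing

Developing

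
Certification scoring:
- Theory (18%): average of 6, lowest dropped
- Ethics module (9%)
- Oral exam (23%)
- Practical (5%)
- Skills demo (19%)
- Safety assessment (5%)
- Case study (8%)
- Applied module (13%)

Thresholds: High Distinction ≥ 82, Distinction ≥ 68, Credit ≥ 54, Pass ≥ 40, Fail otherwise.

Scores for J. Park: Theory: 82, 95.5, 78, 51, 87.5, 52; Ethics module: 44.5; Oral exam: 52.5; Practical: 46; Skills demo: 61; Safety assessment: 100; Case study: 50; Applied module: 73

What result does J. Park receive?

Credit

Theory: drop 51 → average of remaining 5 = 395/5 = 79
Weighted total:
  Theory 79 × 0.18 = 14.22
  Ethics module 44.5 × 0.09 = 4.005
  Oral exam 52.5 × 0.23 = 12.075
  Practical 46 × 0.05 = 2.3
  Skills demo 61 × 0.19 = 11.59
  Safety assessment 100 × 0.05 = 5
  Case study 50 × 0.08 = 4
  Applied module 73 × 0.13 = 9.49
Sum = 62.68
62.68 is ≥ 54 and < 68 → Credit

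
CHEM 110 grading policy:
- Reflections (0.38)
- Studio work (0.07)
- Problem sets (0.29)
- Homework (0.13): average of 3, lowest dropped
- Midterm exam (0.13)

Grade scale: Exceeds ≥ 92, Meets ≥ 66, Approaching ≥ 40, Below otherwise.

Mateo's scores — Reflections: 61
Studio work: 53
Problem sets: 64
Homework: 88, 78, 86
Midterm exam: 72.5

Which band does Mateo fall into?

Meets

Homework: drop 78 → average of remaining 2 = 174/2 = 87
Weighted total:
  Reflections 61 × 0.38 = 23.18
  Studio work 53 × 0.07 = 3.71
  Problem sets 64 × 0.29 = 18.56
  Homework 87 × 0.13 = 11.31
  Midterm exam 72.5 × 0.13 = 9.425
Sum = 66.185
66.185 is ≥ 66 and < 92 → Meets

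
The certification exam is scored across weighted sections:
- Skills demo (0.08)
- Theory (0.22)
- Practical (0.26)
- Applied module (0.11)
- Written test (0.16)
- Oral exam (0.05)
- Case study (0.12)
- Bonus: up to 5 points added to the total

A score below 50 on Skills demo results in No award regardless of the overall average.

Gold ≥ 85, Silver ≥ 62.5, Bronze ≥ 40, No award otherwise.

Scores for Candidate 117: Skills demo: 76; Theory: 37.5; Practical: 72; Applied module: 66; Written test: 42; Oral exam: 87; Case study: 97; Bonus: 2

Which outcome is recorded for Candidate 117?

Skills demo score 76 ≥ 50: minimum met.
Weighted total:
  Skills demo 76 × 0.08 = 6.08
  Theory 37.5 × 0.22 = 8.25
  Practical 72 × 0.26 = 18.72
  Applied module 66 × 0.11 = 7.26
  Written test 42 × 0.16 = 6.72
  Oral exam 87 × 0.05 = 4.35
  Case study 97 × 0.12 = 11.64
Sum = 63.02
Bonus: 63.02 + 2 = 65.02
65.02 is ≥ 62.5 and < 85 → Silver

Silver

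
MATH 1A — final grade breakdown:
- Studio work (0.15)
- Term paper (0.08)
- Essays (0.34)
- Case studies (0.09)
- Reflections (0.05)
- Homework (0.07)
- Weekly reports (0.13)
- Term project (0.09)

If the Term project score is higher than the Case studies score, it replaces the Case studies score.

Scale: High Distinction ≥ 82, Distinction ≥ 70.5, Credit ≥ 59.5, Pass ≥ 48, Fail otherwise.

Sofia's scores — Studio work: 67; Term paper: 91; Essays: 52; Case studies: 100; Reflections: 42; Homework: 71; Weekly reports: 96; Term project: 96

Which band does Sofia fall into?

Distinction

Term project (96) ≤ Case studies (100), so Case studies stays at 100.
Weighted total:
  Studio work 67 × 0.15 = 10.05
  Term paper 91 × 0.08 = 7.28
  Essays 52 × 0.34 = 17.68
  Case studies 100 × 0.09 = 9
  Reflections 42 × 0.05 = 2.1
  Homework 71 × 0.07 = 4.97
  Weekly reports 96 × 0.13 = 12.48
  Term project 96 × 0.09 = 8.64
Sum = 72.2
72.2 is ≥ 70.5 and < 82 → Distinction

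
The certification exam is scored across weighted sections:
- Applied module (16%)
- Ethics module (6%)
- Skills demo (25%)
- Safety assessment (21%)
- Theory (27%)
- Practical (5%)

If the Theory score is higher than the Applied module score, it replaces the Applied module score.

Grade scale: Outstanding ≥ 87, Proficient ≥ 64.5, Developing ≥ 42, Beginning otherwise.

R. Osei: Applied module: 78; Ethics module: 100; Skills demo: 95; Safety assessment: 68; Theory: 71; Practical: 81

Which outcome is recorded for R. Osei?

Proficient

Theory (71) ≤ Applied module (78), so Applied module stays at 78.
Weighted total:
  Applied module 78 × 0.16 = 12.48
  Ethics module 100 × 0.06 = 6
  Skills demo 95 × 0.25 = 23.75
  Safety assessment 68 × 0.21 = 14.28
  Theory 71 × 0.27 = 19.17
  Practical 81 × 0.05 = 4.05
Sum = 79.73
79.73 is ≥ 64.5 and < 87 → Proficient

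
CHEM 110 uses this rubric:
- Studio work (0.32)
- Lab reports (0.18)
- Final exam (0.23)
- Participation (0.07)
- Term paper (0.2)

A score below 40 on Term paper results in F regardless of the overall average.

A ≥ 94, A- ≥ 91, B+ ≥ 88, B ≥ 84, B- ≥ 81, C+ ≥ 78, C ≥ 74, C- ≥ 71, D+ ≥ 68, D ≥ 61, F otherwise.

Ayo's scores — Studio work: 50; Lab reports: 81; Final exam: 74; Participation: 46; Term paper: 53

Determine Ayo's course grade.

Term paper score 53 ≥ 40: minimum met.
Weighted total:
  Studio work 50 × 0.32 = 16
  Lab reports 81 × 0.18 = 14.58
  Final exam 74 × 0.23 = 17.02
  Participation 46 × 0.07 = 3.22
  Term paper 53 × 0.2 = 10.6
Sum = 61.42
61.42 is ≥ 61 and < 68 → D

D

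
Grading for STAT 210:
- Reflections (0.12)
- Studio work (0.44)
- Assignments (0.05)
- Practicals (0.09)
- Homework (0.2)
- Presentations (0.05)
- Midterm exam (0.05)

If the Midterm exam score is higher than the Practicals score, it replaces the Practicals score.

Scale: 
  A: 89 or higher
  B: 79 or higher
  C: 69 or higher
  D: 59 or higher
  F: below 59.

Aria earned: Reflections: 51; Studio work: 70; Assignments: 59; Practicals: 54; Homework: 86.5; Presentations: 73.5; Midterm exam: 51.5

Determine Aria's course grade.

Midterm exam (51.5) ≤ Practicals (54), so Practicals stays at 54.
Weighted total:
  Reflections 51 × 0.12 = 6.12
  Studio work 70 × 0.44 = 30.8
  Assignments 59 × 0.05 = 2.95
  Practicals 54 × 0.09 = 4.86
  Homework 86.5 × 0.2 = 17.3
  Presentations 73.5 × 0.05 = 3.675
  Midterm exam 51.5 × 0.05 = 2.575
Sum = 68.28
68.28 is ≥ 59 and < 69 → D

D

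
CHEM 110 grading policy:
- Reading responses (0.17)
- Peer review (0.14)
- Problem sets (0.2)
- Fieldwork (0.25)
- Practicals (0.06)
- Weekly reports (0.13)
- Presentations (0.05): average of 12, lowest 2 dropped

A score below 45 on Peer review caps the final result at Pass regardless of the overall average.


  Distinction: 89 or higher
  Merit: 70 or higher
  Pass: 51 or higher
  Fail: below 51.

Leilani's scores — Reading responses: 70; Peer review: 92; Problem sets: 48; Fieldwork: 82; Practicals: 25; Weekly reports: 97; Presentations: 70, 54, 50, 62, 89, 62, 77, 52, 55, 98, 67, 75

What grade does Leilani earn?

Presentations: drop 50, 52 → average of remaining 10 = 709/10 = 70.9
Peer review score 92 ≥ 45: minimum met.
Weighted total:
  Reading responses 70 × 0.17 = 11.9
  Peer review 92 × 0.14 = 12.88
  Problem sets 48 × 0.2 = 9.6
  Fieldwork 82 × 0.25 = 20.5
  Practicals 25 × 0.06 = 1.5
  Weekly reports 97 × 0.13 = 12.61
  Presentations 70.9 × 0.05 = 3.545
Sum = 72.535
72.535 is ≥ 70 and < 89 → Merit

Merit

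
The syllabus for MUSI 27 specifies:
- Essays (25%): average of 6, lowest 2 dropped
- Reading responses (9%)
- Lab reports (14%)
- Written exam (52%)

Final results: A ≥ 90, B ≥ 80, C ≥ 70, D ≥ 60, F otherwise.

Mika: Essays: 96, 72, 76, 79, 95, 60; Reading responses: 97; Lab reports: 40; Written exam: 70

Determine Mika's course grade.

Essays: drop 60, 72 → average of remaining 4 = 346/4 = 86.5
Weighted total:
  Essays 86.5 × 0.25 = 21.625
  Reading responses 97 × 0.09 = 8.73
  Lab reports 40 × 0.14 = 5.6
  Written exam 70 × 0.52 = 36.4
Sum = 72.355
72.355 is ≥ 70 and < 80 → C

C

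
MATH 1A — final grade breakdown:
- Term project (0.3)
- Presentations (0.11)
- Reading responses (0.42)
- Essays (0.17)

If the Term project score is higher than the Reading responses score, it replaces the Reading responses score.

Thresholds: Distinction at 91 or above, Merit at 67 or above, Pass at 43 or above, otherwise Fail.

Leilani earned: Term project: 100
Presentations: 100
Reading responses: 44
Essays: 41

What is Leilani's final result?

Merit

Term project (100) > Reading responses (44), so Reading responses counts as 100.
Weighted total:
  Term project 100 × 0.3 = 30
  Presentations 100 × 0.11 = 11
  Reading responses 100 × 0.42 = 42
  Essays 41 × 0.17 = 6.97
Sum = 89.97
89.97 is ≥ 67 and < 91 → Merit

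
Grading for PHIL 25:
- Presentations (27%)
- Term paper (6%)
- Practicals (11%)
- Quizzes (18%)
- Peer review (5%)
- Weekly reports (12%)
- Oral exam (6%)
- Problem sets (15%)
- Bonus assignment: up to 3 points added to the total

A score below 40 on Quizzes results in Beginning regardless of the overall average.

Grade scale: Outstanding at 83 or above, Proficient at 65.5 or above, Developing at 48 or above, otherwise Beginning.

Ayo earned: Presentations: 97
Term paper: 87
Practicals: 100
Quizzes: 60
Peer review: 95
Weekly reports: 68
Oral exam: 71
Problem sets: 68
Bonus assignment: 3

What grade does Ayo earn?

Quizzes score 60 ≥ 40: minimum met.
Weighted total:
  Presentations 97 × 0.27 = 26.19
  Term paper 87 × 0.06 = 5.22
  Practicals 100 × 0.11 = 11
  Quizzes 60 × 0.18 = 10.8
  Peer review 95 × 0.05 = 4.75
  Weekly reports 68 × 0.12 = 8.16
  Oral exam 71 × 0.06 = 4.26
  Problem sets 68 × 0.15 = 10.2
Sum = 80.58
Bonus assignment: 80.58 + 3 = 83.58
83.58 ≥ 83 → Outstanding

Outstanding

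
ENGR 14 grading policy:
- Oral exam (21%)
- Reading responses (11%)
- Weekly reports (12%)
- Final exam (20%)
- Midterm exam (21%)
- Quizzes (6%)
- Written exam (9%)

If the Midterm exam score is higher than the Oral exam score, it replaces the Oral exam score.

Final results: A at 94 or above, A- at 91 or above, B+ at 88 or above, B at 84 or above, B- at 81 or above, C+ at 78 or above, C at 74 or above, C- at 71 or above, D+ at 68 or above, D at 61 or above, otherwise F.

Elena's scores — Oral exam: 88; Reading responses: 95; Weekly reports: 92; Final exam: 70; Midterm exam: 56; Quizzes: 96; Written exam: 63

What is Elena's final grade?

Midterm exam (56) ≤ Oral exam (88), so Oral exam stays at 88.
Weighted total:
  Oral exam 88 × 0.21 = 18.48
  Reading responses 95 × 0.11 = 10.45
  Weekly reports 92 × 0.12 = 11.04
  Final exam 70 × 0.2 = 14
  Midterm exam 56 × 0.21 = 11.76
  Quizzes 96 × 0.06 = 5.76
  Written exam 63 × 0.09 = 5.67
Sum = 77.16
77.16 is ≥ 74 and < 78 → C

C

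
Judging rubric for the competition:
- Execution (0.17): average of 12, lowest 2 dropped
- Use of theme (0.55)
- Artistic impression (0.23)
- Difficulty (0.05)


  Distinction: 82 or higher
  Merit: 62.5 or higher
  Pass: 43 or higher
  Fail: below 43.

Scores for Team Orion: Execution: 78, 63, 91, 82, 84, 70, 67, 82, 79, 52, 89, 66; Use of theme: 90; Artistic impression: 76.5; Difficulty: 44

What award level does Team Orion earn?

Execution: drop 52, 63 → average of remaining 10 = 788/10 = 78.8
Weighted total:
  Execution 78.8 × 0.17 = 13.396
  Use of theme 90 × 0.55 = 49.5
  Artistic impression 76.5 × 0.23 = 17.595
  Difficulty 44 × 0.05 = 2.2
Sum = 82.691
82.691 ≥ 82 → Distinction

Distinction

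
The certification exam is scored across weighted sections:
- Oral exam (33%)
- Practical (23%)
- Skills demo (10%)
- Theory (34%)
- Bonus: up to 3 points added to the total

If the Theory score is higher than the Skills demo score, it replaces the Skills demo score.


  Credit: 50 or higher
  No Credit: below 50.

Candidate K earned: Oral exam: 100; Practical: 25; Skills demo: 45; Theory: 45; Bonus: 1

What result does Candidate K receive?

Theory (45) ≤ Skills demo (45), so Skills demo stays at 45.
Weighted total:
  Oral exam 100 × 0.33 = 33
  Practical 25 × 0.23 = 5.75
  Skills demo 45 × 0.1 = 4.5
  Theory 45 × 0.34 = 15.3
Sum = 58.55
Bonus: 58.55 + 1 = 59.55
59.55 ≥ 50 → Credit

Credit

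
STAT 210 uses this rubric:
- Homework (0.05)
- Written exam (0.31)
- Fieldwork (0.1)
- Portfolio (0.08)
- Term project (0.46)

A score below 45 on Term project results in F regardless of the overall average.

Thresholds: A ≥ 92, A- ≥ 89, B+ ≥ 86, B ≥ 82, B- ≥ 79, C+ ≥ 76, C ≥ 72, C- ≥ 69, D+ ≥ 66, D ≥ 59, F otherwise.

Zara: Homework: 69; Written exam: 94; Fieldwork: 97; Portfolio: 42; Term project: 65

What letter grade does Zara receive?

Term project score 65 ≥ 45: minimum met.
Weighted total:
  Homework 69 × 0.05 = 3.45
  Written exam 94 × 0.31 = 29.14
  Fieldwork 97 × 0.1 = 9.7
  Portfolio 42 × 0.08 = 3.36
  Term project 65 × 0.46 = 29.9
Sum = 75.55
75.55 is ≥ 72 and < 76 → C

C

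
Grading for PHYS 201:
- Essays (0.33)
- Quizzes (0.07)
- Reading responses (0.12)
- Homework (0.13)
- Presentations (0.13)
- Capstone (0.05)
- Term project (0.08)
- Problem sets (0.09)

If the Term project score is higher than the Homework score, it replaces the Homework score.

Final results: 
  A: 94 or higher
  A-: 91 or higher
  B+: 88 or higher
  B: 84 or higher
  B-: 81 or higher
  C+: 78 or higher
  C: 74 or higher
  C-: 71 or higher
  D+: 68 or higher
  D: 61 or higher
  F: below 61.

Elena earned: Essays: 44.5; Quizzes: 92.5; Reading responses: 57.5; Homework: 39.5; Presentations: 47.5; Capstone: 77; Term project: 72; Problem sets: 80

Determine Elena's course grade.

F

Term project (72) > Homework (39.5), so Homework counts as 72.
Weighted total:
  Essays 44.5 × 0.33 = 14.685
  Quizzes 92.5 × 0.07 = 6.475
  Reading responses 57.5 × 0.12 = 6.9
  Homework 72 × 0.13 = 9.36
  Presentations 47.5 × 0.13 = 6.175
  Capstone 77 × 0.05 = 3.85
  Term project 72 × 0.08 = 5.76
  Problem sets 80 × 0.09 = 7.2
Sum = 60.405
60.405 < 61 → F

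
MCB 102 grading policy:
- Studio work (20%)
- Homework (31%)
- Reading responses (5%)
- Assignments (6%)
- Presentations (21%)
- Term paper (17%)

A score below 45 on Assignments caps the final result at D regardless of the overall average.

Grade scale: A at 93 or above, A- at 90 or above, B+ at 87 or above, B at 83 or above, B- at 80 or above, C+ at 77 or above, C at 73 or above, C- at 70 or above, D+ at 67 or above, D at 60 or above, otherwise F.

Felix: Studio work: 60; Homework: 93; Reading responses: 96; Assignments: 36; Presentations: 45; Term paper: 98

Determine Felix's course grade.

Assignments score 36 < 45: minimum not met.
Weighted total:
  Studio work 60 × 0.2 = 12
  Homework 93 × 0.31 = 28.83
  Reading responses 96 × 0.05 = 4.8
  Assignments 36 × 0.06 = 2.16
  Presentations 45 × 0.21 = 9.45
  Term paper 98 × 0.17 = 16.66
Sum = 73.9
73.9 would be C; cap at D applies → D.

D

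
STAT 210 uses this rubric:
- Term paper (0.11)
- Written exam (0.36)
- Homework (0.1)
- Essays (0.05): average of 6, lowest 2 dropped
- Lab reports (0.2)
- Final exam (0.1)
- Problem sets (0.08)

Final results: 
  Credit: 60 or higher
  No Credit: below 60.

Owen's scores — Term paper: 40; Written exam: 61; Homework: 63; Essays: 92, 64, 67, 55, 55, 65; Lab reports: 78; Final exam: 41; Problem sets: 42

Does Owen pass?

No Credit

Essays: drop 55, 55 → average of remaining 4 = 288/4 = 72
Weighted total:
  Term paper 40 × 0.11 = 4.4
  Written exam 61 × 0.36 = 21.96
  Homework 63 × 0.1 = 6.3
  Essays 72 × 0.05 = 3.6
  Lab reports 78 × 0.2 = 15.6
  Final exam 41 × 0.1 = 4.1
  Problem sets 42 × 0.08 = 3.36
Sum = 59.32
59.32 < 60 → No Credit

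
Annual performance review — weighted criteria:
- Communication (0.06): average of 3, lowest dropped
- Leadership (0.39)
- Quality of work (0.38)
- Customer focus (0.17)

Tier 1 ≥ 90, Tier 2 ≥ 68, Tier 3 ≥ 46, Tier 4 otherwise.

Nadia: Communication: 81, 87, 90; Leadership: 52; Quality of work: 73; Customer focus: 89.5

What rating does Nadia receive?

Communication: drop 81 → average of remaining 2 = 177/2 = 88.5
Weighted total:
  Communication 88.5 × 0.06 = 5.31
  Leadership 52 × 0.39 = 20.28
  Quality of work 73 × 0.38 = 27.74
  Customer focus 89.5 × 0.17 = 15.215
Sum = 68.545
68.545 is ≥ 68 and < 90 → Tier 2

Tier 2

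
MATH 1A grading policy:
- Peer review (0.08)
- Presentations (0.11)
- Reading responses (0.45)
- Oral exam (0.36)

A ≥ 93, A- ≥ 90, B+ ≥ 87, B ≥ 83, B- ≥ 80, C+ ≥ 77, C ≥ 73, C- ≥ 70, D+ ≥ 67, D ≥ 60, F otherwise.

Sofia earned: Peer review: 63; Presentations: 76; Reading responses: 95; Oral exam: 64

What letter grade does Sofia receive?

C+

Weighted total:
  Peer review 63 × 0.08 = 5.04
  Presentations 76 × 0.11 = 8.36
  Reading responses 95 × 0.45 = 42.75
  Oral exam 64 × 0.36 = 23.04
Sum = 79.19
79.19 is ≥ 77 and < 80 → C+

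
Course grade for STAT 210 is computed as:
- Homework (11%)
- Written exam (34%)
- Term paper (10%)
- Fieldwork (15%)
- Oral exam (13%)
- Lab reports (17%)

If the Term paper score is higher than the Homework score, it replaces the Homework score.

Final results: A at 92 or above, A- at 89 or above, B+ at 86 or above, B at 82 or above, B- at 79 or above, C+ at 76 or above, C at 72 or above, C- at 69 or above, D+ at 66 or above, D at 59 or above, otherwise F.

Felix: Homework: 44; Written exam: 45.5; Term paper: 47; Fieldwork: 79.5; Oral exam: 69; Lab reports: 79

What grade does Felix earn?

D

Term paper (47) > Homework (44), so Homework counts as 47.
Weighted total:
  Homework 47 × 0.11 = 5.17
  Written exam 45.5 × 0.34 = 15.47
  Term paper 47 × 0.1 = 4.7
  Fieldwork 79.5 × 0.15 = 11.925
  Oral exam 69 × 0.13 = 8.97
  Lab reports 79 × 0.17 = 13.43
Sum = 59.665
59.665 is ≥ 59 and < 66 → D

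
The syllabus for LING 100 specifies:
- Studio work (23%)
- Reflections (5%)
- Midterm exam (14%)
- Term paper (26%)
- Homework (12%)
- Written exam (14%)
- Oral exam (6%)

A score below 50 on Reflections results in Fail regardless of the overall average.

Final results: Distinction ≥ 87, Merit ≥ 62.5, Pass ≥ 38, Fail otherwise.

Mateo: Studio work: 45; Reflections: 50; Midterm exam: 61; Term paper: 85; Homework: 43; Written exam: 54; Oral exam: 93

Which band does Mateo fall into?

Reflections score 50 ≥ 50: minimum met.
Weighted total:
  Studio work 45 × 0.23 = 10.35
  Reflections 50 × 0.05 = 2.5
  Midterm exam 61 × 0.14 = 8.54
  Term paper 85 × 0.26 = 22.1
  Homework 43 × 0.12 = 5.16
  Written exam 54 × 0.14 = 7.56
  Oral exam 93 × 0.06 = 5.58
Sum = 61.79
61.79 is ≥ 38 and < 62.5 → Pass

Pass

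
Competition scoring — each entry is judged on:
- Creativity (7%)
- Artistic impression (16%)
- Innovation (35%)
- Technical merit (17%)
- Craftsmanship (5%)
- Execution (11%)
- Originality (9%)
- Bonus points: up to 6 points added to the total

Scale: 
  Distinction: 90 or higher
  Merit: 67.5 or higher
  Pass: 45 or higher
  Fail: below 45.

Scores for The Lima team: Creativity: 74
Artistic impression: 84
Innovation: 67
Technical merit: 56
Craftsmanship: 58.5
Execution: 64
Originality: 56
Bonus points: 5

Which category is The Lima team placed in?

Merit

Weighted total:
  Creativity 74 × 0.07 = 5.18
  Artistic impression 84 × 0.16 = 13.44
  Innovation 67 × 0.35 = 23.45
  Technical merit 56 × 0.17 = 9.52
  Craftsmanship 58.5 × 0.05 = 2.925
  Execution 64 × 0.11 = 7.04
  Originality 56 × 0.09 = 5.04
Sum = 66.595
Bonus points: 66.595 + 5 = 71.595
71.595 is ≥ 67.5 and < 90 → Merit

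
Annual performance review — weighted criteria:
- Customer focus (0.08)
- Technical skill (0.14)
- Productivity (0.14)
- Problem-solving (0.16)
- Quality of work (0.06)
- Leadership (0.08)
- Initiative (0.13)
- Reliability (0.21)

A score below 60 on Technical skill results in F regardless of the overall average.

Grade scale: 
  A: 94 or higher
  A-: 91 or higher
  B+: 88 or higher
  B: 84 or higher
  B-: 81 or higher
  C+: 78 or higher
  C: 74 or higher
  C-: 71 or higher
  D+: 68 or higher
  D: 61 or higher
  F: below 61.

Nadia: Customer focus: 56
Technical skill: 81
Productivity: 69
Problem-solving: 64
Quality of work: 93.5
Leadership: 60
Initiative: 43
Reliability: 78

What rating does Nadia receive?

D+

Technical skill score 81 ≥ 60: minimum met.
Weighted total:
  Customer focus 56 × 0.08 = 4.48
  Technical skill 81 × 0.14 = 11.34
  Productivity 69 × 0.14 = 9.66
  Problem-solving 64 × 0.16 = 10.24
  Quality of work 93.5 × 0.06 = 5.61
  Leadership 60 × 0.08 = 4.8
  Initiative 43 × 0.13 = 5.59
  Reliability 78 × 0.21 = 16.38
Sum = 68.1
68.1 is ≥ 68 and < 71 → D+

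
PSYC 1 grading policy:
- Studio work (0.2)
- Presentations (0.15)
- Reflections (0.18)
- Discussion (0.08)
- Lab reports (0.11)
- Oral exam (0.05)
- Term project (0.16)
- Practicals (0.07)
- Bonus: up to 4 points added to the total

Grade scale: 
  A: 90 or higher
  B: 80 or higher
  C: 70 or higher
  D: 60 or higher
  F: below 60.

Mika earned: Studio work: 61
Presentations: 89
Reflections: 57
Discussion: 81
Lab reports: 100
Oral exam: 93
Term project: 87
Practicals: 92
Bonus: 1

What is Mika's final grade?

C

Weighted total:
  Studio work 61 × 0.2 = 12.2
  Presentations 89 × 0.15 = 13.35
  Reflections 57 × 0.18 = 10.26
  Discussion 81 × 0.08 = 6.48
  Lab reports 100 × 0.11 = 11
  Oral exam 93 × 0.05 = 4.65
  Term project 87 × 0.16 = 13.92
  Practicals 92 × 0.07 = 6.44
Sum = 78.3
Bonus: 78.3 + 1 = 79.3
79.3 is ≥ 70 and < 80 → C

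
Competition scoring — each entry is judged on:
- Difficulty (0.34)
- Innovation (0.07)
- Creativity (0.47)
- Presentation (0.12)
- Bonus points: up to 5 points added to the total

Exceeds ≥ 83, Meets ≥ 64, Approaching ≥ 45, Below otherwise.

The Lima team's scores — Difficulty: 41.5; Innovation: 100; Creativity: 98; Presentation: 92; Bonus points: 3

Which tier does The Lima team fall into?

Weighted total:
  Difficulty 41.5 × 0.34 = 14.11
  Innovation 100 × 0.07 = 7
  Creativity 98 × 0.47 = 46.06
  Presentation 92 × 0.12 = 11.04
Sum = 78.21
Bonus points: 78.21 + 3 = 81.21
81.21 is ≥ 64 and < 83 → Meets

Meets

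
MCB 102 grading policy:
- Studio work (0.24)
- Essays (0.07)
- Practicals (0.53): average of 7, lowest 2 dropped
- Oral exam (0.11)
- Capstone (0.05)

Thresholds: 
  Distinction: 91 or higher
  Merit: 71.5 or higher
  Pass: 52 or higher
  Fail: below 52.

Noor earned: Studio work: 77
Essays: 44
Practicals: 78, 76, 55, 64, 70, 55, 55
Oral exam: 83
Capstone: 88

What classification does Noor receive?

Practicals: drop 55, 55 → average of remaining 5 = 343/5 = 68.6
Weighted total:
  Studio work 77 × 0.24 = 18.48
  Essays 44 × 0.07 = 3.08
  Practicals 68.6 × 0.53 = 36.358
  Oral exam 83 × 0.11 = 9.13
  Capstone 88 × 0.05 = 4.4
Sum = 71.448
71.448 is ≥ 52 and < 71.5 → Pass

Pass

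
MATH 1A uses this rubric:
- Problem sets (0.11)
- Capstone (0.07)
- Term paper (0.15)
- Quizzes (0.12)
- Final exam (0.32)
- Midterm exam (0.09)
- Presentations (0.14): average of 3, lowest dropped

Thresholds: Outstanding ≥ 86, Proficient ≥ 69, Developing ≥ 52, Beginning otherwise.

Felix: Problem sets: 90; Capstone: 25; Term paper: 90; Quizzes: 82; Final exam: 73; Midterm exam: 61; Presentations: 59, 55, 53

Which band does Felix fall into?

Presentations: drop 53 → average of remaining 2 = 114/2 = 57
Weighted total:
  Problem sets 90 × 0.11 = 9.9
  Capstone 25 × 0.07 = 1.75
  Term paper 90 × 0.15 = 13.5
  Quizzes 82 × 0.12 = 9.84
  Final exam 73 × 0.32 = 23.36
  Midterm exam 61 × 0.09 = 5.49
  Presentations 57 × 0.14 = 7.98
Sum = 71.82
71.82 is ≥ 69 and < 86 → Proficient

Proficient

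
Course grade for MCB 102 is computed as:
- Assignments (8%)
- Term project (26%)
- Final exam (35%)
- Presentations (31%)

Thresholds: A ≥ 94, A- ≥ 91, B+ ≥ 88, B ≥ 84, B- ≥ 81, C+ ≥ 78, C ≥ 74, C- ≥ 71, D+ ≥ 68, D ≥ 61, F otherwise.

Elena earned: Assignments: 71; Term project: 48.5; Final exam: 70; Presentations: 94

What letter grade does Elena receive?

C-

Weighted total:
  Assignments 71 × 0.08 = 5.68
  Term project 48.5 × 0.26 = 12.61
  Final exam 70 × 0.35 = 24.5
  Presentations 94 × 0.31 = 29.14
Sum = 71.93
71.93 is ≥ 71 and < 74 → C-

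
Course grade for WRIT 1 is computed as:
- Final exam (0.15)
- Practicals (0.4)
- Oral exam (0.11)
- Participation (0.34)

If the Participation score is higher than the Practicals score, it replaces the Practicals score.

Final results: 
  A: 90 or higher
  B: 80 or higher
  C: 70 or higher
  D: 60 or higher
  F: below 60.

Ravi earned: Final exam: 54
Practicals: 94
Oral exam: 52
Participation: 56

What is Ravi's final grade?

C

Participation (56) ≤ Practicals (94), so Practicals stays at 94.
Weighted total:
  Final exam 54 × 0.15 = 8.1
  Practicals 94 × 0.4 = 37.6
  Oral exam 52 × 0.11 = 5.72
  Participation 56 × 0.34 = 19.04
Sum = 70.46
70.46 is ≥ 70 and < 80 → C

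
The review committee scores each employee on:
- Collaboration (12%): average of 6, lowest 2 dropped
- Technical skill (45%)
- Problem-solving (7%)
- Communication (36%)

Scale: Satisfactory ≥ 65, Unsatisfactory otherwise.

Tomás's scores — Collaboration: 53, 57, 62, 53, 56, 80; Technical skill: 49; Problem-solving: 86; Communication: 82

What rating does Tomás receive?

Collaboration: drop 53, 53 → average of remaining 4 = 255/4 = 63.75
Weighted total:
  Collaboration 63.75 × 0.12 = 7.65
  Technical skill 49 × 0.45 = 22.05
  Problem-solving 86 × 0.07 = 6.02
  Communication 82 × 0.36 = 29.52
Sum = 65.24
65.24 ≥ 65 → Satisfactory

Satisfactory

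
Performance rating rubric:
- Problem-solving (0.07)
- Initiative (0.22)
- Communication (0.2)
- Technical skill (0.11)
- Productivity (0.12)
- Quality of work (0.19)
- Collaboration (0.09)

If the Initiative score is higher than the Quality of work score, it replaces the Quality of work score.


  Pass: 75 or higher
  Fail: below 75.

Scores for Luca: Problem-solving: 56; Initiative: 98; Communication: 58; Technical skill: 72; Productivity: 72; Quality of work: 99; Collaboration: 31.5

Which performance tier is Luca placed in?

Pass

Initiative (98) ≤ Quality of work (99), so Quality of work stays at 99.
Weighted total:
  Problem-solving 56 × 0.07 = 3.92
  Initiative 98 × 0.22 = 21.56
  Communication 58 × 0.2 = 11.6
  Technical skill 72 × 0.11 = 7.92
  Productivity 72 × 0.12 = 8.64
  Quality of work 99 × 0.19 = 18.81
  Collaboration 31.5 × 0.09 = 2.835
Sum = 75.285
75.285 ≥ 75 → Pass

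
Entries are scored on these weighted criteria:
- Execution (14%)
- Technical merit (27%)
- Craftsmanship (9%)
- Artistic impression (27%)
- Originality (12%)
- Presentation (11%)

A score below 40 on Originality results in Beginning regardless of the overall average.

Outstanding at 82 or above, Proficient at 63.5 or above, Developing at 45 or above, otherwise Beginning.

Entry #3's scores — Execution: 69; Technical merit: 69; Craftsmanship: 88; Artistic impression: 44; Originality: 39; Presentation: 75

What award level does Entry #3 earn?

Beginning

Originality score 39 < 40: minimum not met.
Weighted total:
  Execution 69 × 0.14 = 9.66
  Technical merit 69 × 0.27 = 18.63
  Craftsmanship 88 × 0.09 = 7.92
  Artistic impression 44 × 0.27 = 11.88
  Originality 39 × 0.12 = 4.68
  Presentation 75 × 0.11 = 8.25
Sum = 61.02
Because the Originality minimum was not met, the result is Beginning.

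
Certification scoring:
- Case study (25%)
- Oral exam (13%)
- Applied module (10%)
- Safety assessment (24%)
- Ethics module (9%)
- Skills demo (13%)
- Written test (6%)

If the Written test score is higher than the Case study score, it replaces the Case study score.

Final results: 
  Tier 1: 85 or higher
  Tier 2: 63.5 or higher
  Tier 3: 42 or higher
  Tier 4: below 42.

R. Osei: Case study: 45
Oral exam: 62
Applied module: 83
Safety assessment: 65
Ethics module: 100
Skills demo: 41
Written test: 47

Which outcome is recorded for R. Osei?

Written test (47) > Case study (45), so Case study counts as 47.
Weighted total:
  Case study 47 × 0.25 = 11.75
  Oral exam 62 × 0.13 = 8.06
  Applied module 83 × 0.1 = 8.3
  Safety assessment 65 × 0.24 = 15.6
  Ethics module 100 × 0.09 = 9
  Skills demo 41 × 0.13 = 5.33
  Written test 47 × 0.06 = 2.82
Sum = 60.86
60.86 is ≥ 42 and < 63.5 → Tier 3

Tier 3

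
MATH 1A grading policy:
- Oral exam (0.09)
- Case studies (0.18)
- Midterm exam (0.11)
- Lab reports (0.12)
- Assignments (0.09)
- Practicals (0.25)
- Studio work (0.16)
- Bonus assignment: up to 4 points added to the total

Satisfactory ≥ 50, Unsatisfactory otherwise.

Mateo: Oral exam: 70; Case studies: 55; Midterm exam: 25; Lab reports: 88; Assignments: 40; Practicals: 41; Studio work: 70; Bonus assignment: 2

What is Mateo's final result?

Satisfactory

Weighted total:
  Oral exam 70 × 0.09 = 6.3
  Case studies 55 × 0.18 = 9.9
  Midterm exam 25 × 0.11 = 2.75
  Lab reports 88 × 0.12 = 10.56
  Assignments 40 × 0.09 = 3.6
  Practicals 41 × 0.25 = 10.25
  Studio work 70 × 0.16 = 11.2
Sum = 54.56
Bonus assignment: 54.56 + 2 = 56.56
56.56 ≥ 50 → Satisfactory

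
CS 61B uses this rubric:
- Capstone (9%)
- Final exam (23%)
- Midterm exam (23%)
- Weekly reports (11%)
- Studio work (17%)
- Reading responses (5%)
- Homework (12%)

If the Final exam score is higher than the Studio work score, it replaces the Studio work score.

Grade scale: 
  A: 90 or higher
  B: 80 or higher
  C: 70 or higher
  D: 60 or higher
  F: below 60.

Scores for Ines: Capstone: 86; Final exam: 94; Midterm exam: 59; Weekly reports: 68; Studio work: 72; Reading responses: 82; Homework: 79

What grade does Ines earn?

Final exam (94) > Studio work (72), so Studio work counts as 94.
Weighted total:
  Capstone 86 × 0.09 = 7.74
  Final exam 94 × 0.23 = 21.62
  Midterm exam 59 × 0.23 = 13.57
  Weekly reports 68 × 0.11 = 7.48
  Studio work 94 × 0.17 = 15.98
  Reading responses 82 × 0.05 = 4.1
  Homework 79 × 0.12 = 9.48
Sum = 79.97
79.97 is ≥ 70 and < 80 → C

C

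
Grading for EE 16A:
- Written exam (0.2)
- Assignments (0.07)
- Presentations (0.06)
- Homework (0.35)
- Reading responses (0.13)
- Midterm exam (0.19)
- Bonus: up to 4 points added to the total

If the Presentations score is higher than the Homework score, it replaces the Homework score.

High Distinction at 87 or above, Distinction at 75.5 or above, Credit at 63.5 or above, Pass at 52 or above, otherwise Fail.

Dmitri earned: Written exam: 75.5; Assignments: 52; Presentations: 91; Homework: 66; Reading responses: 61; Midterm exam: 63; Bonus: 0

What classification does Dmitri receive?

Distinction

Presentations (91) > Homework (66), so Homework counts as 91.
Weighted total:
  Written exam 75.5 × 0.2 = 15.1
  Assignments 52 × 0.07 = 3.64
  Presentations 91 × 0.06 = 5.46
  Homework 91 × 0.35 = 31.85
  Reading responses 61 × 0.13 = 7.93
  Midterm exam 63 × 0.19 = 11.97
Sum = 75.95
Bonus: 75.95 + 0 = 75.95
75.95 is ≥ 75.5 and < 87 → Distinction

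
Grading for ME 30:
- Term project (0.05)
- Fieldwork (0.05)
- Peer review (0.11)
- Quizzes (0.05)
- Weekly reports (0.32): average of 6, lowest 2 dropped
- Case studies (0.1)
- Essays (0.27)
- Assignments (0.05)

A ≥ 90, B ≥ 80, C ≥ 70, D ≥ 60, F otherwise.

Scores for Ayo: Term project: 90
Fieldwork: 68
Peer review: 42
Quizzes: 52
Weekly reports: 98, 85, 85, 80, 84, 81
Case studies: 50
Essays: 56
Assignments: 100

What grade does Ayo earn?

Weekly reports: drop 80, 81 → average of remaining 4 = 352/4 = 88
Weighted total:
  Term project 90 × 0.05 = 4.5
  Fieldwork 68 × 0.05 = 3.4
  Peer review 42 × 0.11 = 4.62
  Quizzes 52 × 0.05 = 2.6
  Weekly reports 88 × 0.32 = 28.16
  Case studies 50 × 0.1 = 5
  Essays 56 × 0.27 = 15.12
  Assignments 100 × 0.05 = 5
Sum = 68.4
68.4 is ≥ 60 and < 70 → D

D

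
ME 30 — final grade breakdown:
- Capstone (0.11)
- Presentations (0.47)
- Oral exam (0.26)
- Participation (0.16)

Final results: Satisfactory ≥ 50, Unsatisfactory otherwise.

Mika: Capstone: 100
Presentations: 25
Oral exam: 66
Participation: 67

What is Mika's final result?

Weighted total:
  Capstone 100 × 0.11 = 11
  Presentations 25 × 0.47 = 11.75
  Oral exam 66 × 0.26 = 17.16
  Participation 67 × 0.16 = 10.72
Sum = 50.63
50.63 ≥ 50 → Satisfactory

Satisfactory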